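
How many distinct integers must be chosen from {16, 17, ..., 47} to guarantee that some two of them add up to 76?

24

Group the elements by complementary pair {x, 76−x}: {29,47}, {30,46}, {31,45}, …, giving 9 two-element pairs, the single value 38 (it cannot pair with itself since the integers are distinct), and 13 integers whose partner 76−x falls outside [16,47].
By pigeonhole, treating each of those 23 groups as a pigeonhole, one can pick one integer per group — 23 integers — with no two summing to 76.
The 24th integer lands in an occupied pair, forcing a sum of 76.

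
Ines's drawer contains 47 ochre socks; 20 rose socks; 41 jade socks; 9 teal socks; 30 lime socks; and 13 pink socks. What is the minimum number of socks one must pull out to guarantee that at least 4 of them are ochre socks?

In the worst case for collecting ochre socks, every non-ochre sock comes out first.
There are 20 + 41 + 9 + 30 + 13 = 113 non-ochre socks altogether.
After those, each further sock must be ochre, so 113 + 4 = 117 draws guarantee 4 ochre socks.

117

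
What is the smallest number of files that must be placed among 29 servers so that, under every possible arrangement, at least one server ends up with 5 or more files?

With 116 files one could put exactly 4 in each of the 29 servers, and no server would reach 5.
One more file must land in a server that already has 4, giving it 5.
So 29 × 4 + 1 = 117 files are required.

117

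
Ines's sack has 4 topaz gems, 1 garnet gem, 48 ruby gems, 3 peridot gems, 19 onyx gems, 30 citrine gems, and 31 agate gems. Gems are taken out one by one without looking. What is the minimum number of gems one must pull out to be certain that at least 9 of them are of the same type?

The 7 types are the holes; the gems drawn are the pigeons.
To avoid 9 of any one type, the worst case takes at most 8 of each type, or every gem of a type that has fewer than 8.
That gives 4 + 1 + 8 + 3 + 8 + 8 + 8 = 40 gems with no type reaching 9.
The next gem forces some type to 9, so 40 + 1 = 41.

41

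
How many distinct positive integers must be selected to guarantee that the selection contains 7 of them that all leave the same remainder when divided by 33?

The 33 residue classes mod 33 are the pigeonholes.
With 198 integers one could put 6 in each residue class and have no class reach 7.
The 199th integer pushes some class to 7, so 33·6 + 1 = 199.

199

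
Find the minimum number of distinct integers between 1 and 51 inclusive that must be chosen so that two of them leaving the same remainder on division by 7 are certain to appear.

The 7 residue classes mod 7 are the pigeonholes.
With 7 integers one could put 1 in each residue class and have no class reach 2.
The 8th integer pushes some class to 2, so 7·1 + 1 = 8.

8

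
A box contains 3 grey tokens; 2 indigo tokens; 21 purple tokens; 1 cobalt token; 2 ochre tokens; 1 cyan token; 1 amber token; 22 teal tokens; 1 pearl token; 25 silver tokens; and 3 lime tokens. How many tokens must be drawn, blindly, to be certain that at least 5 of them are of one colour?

Pigeonhole: the 11 colours are the holes; the tokens drawn are the pigeons.
To avoid 5 of any one colour, the worst case takes at most 4 of each colour, or every token of a colour that has fewer than 4.
That gives 3 + 2 + 4 + 1 + 2 + 1 + 1 + 4 + 1 + 4 + 3 = 26 tokens with no colour reaching 5.
The next token forces some colour to 5, so 26 + 1 = 27.

27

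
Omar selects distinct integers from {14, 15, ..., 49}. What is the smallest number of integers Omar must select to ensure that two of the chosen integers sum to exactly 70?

Two chosen integers sum to 70 exactly when both halves of some pair {x, 70−x} with 21 ≤ x ≤ 70−x ≤ 49 are chosen — 14 such pairs.
The remaining 8 elements (those with no distinct partner in range) can never complete a 70-sum, so the worst case takes all of them and one from each pair: 8 + 14 = 22.
By the pigeonhole principle, the 23rd integer has to be the second member of some pair, so 22 + 1 = 23.

23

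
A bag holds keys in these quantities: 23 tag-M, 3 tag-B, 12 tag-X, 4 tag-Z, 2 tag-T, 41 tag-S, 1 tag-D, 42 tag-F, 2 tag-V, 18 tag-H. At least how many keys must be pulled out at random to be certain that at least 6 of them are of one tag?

38

Put each drawn key into a box by tag. The largest draw with every box below 6 takes min(count, 5) from each tag; tags with fewer than 5 contribute all they have.
Σ min(cᵢ, 5) = 5 + 3 + 5 + 4 + 2 + 5 + 1 + 5 + 2 + 5 = 37.
Draw number 37 + 1 = 38 must push one box to 6.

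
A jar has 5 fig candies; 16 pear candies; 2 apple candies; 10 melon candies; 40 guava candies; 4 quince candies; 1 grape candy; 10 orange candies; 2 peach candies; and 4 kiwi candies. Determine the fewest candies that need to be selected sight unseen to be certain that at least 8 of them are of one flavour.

47

An adversary could hand out at most 7 candies per flavour (6 flavours run out sooner): 5 + 7 + 2 + 7 + 7 + 4 + 1 + 7 + 2 + 4 = 46 candies and still no flavour has 8.
By pigeonhole, one more candy lands in a flavour already at 7, so 47 draws are enough and 46 are not.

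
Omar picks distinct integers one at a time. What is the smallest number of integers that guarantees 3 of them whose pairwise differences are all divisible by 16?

Integers whose pairwise differences are multiples of 16 are exactly those sharing a remainder mod 16. By pigeonhole, the 16 residue classes mod 16 are the pigeonholes.
With 32 integers one could put 2 in each residue class and have no class reach 3.
The 33rd integer pushes some class to 3, so 16·2 + 1 = 33.

33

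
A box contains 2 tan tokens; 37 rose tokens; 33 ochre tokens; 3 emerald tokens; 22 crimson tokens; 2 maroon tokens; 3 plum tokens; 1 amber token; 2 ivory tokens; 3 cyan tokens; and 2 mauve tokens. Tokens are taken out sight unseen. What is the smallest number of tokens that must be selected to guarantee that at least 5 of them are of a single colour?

By the pigeonhole principle, put each drawn token into a box by colour. The largest draw with every box below 5 takes min(count, 4) from each colour; colours with fewer than 4 contribute all they have.
Σ min(cᵢ, 4) = 2 + 4 + 4 + 3 + 4 + 2 + 3 + 1 + 2 + 3 + 2 = 30.
Draw number 30 + 1 = 31 must push one box to 5.

31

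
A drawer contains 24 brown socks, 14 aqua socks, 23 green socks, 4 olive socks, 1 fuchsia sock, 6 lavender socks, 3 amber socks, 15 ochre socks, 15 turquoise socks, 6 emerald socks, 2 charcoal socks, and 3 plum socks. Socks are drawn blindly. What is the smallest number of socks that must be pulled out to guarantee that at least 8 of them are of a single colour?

By the pigeonhole principle, the 12 colours are the holes; the socks drawn are the pigeons.
To avoid 8 of any one colour, the worst case takes at most 7 of each colour, or every sock of a colour that has fewer than 7.
That gives 7 + 7 + 7 + 4 + 1 + 6 + 3 + 7 + 7 + 6 + 2 + 3 = 60 socks with no colour reaching 8.
The next sock forces some colour to 8, so 60 + 1 = 61.

61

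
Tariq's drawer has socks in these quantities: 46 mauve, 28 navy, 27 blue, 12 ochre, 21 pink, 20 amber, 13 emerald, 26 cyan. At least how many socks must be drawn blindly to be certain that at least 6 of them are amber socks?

179

In the worst case for collecting amber socks, every non-amber sock comes out first.
There are 46 + 28 + 27 + 12 + 21 + 13 + 26 = 173 non-amber socks altogether.
After those, each further sock must be amber, so 173 + 6 = 179 draws guarantee 6 amber socks.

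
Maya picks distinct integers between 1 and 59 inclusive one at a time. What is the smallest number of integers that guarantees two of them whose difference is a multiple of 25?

26

Integers whose pairwise differences are multiples of 25 are exactly those sharing a remainder mod 25. By pigeonhole, the 25 residue classes mod 25 are the pigeonholes.
With 25 integers one could put 1 in each residue class and have no class reach 2.
The 26th integer pushes some class to 2, so 25·1 + 1 = 26.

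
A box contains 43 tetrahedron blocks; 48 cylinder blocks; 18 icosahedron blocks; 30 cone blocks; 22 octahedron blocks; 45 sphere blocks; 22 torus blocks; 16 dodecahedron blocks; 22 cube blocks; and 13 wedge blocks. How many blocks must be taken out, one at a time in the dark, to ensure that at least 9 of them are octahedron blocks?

In the worst case for collecting octahedron blocks, every non-octahedron block comes out first.
There are 43 + 48 + 18 + 30 + 45 + 22 + 16 + 22 + 13 = 257 non-octahedron blocks altogether.
After those, each further block must be octahedron, so 257 + 9 = 266 draws guarantee 9 octahedron blocks.

266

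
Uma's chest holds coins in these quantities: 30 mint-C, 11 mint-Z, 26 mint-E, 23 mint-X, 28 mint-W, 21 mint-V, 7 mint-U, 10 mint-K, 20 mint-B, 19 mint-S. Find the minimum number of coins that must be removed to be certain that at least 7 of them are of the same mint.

An adversary could hand out at most 6 coins per mint: 6 + 6 + 6 + 6 + 6 + 6 + 6 + 6 + 6 + 6 = 60 coins and still no mint has 7.
By pigeonhole, one more coin lands in a mint already at 6, so 61 draws are enough and 60 are not.

61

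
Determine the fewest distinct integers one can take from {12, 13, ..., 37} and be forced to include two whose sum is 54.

17

A set avoiding the sum 54 can contain at most one of each pair {x, 54−x}, plus the 6 elements whose complement lies outside the range or equal to its own complement.
The integers 12, …, 27 (16 of them) are such a set: any two sum to at least 12+13 = 25 and at most 26+27 = 53 < 54.
Pigeonhole: any 17th integer completes one of the 10 pairs, so 17 choices force a sum of 54.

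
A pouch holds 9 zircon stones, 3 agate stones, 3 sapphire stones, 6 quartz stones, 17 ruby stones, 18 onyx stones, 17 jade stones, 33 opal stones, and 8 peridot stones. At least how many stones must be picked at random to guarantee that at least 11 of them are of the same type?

Put each drawn stone into a box by type. The largest draw with every box below 11 takes min(count, 10) from each type; types with fewer than 10 contribute all they have.
Σ min(cᵢ, 10) = 9 + 3 + 3 + 6 + 10 + 10 + 10 + 10 + 8 = 69.
Draw number 69 + 1 = 70 must push one box to 11.

70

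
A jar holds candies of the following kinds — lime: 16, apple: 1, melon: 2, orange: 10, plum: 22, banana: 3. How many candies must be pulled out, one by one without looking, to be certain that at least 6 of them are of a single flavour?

22

The 6 flavours are the holes; the candies drawn are the pigeons.
To avoid 6 of any one flavour, the worst case takes at most 5 of each flavour, or every candy of a flavour that has fewer than 5.
That gives 5 + 1 + 2 + 5 + 5 + 3 = 21 candies with no flavour reaching 6.
The next candy forces some flavour to 6, so 21 + 1 = 22.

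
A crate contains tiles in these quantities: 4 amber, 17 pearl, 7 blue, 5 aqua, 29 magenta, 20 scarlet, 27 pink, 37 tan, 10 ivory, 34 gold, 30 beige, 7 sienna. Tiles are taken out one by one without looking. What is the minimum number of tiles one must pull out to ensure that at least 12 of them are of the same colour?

111

Put each drawn tile into a box by colour. The largest draw with every box below 12 takes min(count, 11) from each colour; colours with fewer than 11 contribute all they have.
Σ min(cᵢ, 11) = 4 + 11 + 7 + 5 + 11 + 11 + 11 + 11 + 10 + 11 + 11 + 7 = 110.
Draw number 110 + 1 = 111 must push one box to 12.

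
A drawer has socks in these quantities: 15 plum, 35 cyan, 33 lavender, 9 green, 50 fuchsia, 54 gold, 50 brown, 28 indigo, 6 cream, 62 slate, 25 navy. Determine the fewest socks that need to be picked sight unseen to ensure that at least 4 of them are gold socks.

In the worst case for collecting gold socks, every non-gold sock comes out first.
There are 15 + 35 + 33 + 9 + 50 + 50 + 28 + 6 + 62 + 25 = 313 non-gold socks altogether.
After those, each further sock must be gold, so 313 + 4 = 317 draws guarantee 4 gold socks.

317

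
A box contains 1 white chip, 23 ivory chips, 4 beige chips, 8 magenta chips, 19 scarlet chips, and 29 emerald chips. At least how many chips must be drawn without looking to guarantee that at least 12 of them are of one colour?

47

The 6 colours are the holes; the chips drawn are the pigeons.
To avoid 12 of any one colour, the worst case takes at most 11 of each colour, or every chip of a colour that has fewer than 11.
That gives 1 + 11 + 4 + 8 + 11 + 11 = 46 chips with no colour reaching 12.
The next chip forces some colour to 12, so 46 + 1 = 47.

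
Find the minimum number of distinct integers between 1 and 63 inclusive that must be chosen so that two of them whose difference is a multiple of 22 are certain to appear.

Integers whose pairwise differences are multiples of 22 are exactly those sharing a remainder mod 22. The 22 residue classes mod 22 are the pigeonholes.
With 22 integers one could put 1 in each residue class and have no class reach 2.
The 23rd integer pushes some class to 2, so 22·1 + 1 = 23.

23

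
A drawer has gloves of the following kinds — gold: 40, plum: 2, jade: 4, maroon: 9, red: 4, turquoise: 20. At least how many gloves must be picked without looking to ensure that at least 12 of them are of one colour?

Put each drawn glove into a box by colour. The largest draw with every box below 12 takes min(count, 11) from each colour; colours with fewer than 11 contribute all they have.
Σ min(cᵢ, 11) = 11 + 2 + 4 + 9 + 4 + 11 = 41.
Draw number 41 + 1 = 42 must push one box to 12.

42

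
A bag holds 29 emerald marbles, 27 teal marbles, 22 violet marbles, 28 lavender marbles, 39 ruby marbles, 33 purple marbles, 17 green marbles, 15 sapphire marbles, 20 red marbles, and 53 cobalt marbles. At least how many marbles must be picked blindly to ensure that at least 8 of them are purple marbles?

258

In the worst case for collecting purple marbles, every non-purple marble comes out first.
There are 29 + 27 + 22 + 28 + 39 + 17 + 15 + 20 + 53 = 250 non-purple marbles altogether.
After those, each further marble must be purple, so 250 + 8 = 258 draws guarantee 8 purple marbles.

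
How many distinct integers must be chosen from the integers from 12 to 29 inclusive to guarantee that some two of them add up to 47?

13

Two chosen integers sum to 47 exactly when both halves of some pair {x, 47−x} with 18 ≤ x ≤ 47−x ≤ 29 are chosen — 6 such pairs.
The remaining 6 elements (those with no distinct partner in range) can never complete a 47-sum, so the worst case takes all of them and one from each pair: 6 + 6 = 12.
Pigeonhole: the 13th integer has to be the second member of some pair, so 12 + 1 = 13.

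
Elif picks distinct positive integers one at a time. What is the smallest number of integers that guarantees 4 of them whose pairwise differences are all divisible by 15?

Integers whose pairwise differences are multiples of 15 are exactly those sharing a remainder mod 15. By the pigeonhole principle, the 15 residue classes mod 15 are the pigeonholes.
With 45 integers one could put 3 in each residue class and have no class reach 4.
The 46th integer pushes some class to 4, so 15·3 + 1 = 46.

46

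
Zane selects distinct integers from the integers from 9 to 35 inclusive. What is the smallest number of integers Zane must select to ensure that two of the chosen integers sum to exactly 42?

Two chosen integers sum to 42 exactly when both halves of some pair {x, 42−x} with 9 ≤ x ≤ 42−x ≤ 33 are chosen — 12 such pairs.
The remaining 3 elements (those with no distinct partner in range) can never complete a 42-sum, so the worst case takes all of them and one from each pair: 3 + 12 = 15.
Pigeonhole: the 16th integer has to be the second member of some pair, so 15 + 1 = 16.

16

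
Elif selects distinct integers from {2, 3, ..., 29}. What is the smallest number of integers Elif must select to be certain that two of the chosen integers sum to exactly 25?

18

Group the elements by complementary pair {x, 25−x}: {2,23}, {3,22}, {4,21}, …, giving 11 two-element pairs and 6 integers whose partner 25−x falls outside [2,29].
By the pigeonhole principle, treating each of those 17 groups as a pigeonhole, one can pick one integer per group — 17 integers — with no two summing to 25.
The 18th integer lands in an occupied pair, forcing a sum of 25.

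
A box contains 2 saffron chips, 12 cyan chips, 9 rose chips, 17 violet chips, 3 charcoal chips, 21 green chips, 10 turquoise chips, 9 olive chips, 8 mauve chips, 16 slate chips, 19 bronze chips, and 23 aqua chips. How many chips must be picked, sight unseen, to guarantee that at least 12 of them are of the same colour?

An adversary could hand out at most 11 chips per colour (6 colours run out sooner): 2 + 11 + 9 + 11 + 3 + 11 + 10 + 9 + 8 + 11 + 11 + 11 = 107 chips and still no colour has 12.
One more chip lands in a colour already at 11, so 108 draws are enough and 107 are not.

108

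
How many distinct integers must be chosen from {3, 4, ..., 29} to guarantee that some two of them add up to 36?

17

Two chosen integers sum to 36 exactly when both halves of some pair {x, 36−x} with 7 ≤ x ≤ 36−x ≤ 29 are chosen — 11 such pairs.
The remaining 5 elements (those with no distinct partner in range) can never complete a 36-sum, so the worst case takes all of them and one from each pair: 5 + 11 = 16.
By pigeonhole, the 17th integer has to be the second member of some pair, so 16 + 1 = 17.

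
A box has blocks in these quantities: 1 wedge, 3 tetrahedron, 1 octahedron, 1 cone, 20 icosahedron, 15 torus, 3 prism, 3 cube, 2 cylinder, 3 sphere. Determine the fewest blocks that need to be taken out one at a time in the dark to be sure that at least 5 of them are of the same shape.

By the pigeonhole principle, the 10 shapes are the holes; the blocks drawn are the pigeons.
To avoid 5 of any one shape, the worst case takes at most 4 of each shape, or every block of a shape that has fewer than 4.
That gives 1 + 3 + 1 + 1 + 4 + 4 + 3 + 3 + 2 + 3 = 25 blocks with no shape reaching 5.
The next block forces some shape to 5, so 25 + 1 = 26.

26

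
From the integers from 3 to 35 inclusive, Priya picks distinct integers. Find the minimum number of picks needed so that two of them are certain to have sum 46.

22

A set avoiding the sum 46 can contain at most one of each pair {x, 46−x}, plus the 9 elements whose complement lies outside the range or equal to its own complement.
The integers 3, …, 23 (21 of them) are such a set: any two sum to at least 3+4 = 7 and at most 22+23 = 45 < 46.
Any 22nd integer completes one of the 12 pairs, so 22 choices force a sum of 46.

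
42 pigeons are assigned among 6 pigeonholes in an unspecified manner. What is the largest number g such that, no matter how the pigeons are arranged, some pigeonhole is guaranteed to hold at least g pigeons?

By the pigeonhole principle, the 6 pigeonholes are the holes and the 42 pigeons are the pigeons.
If every pigeonhole held at most 6 pigeons, the total would be at most 6 × 6 = 36, which is less than 42.
So some pigeonhole holds at least ⌈42/6⌉ = 7 pigeons.

7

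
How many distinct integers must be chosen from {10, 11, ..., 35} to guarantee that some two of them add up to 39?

17

Two chosen integers sum to 39 exactly when both halves of some pair {x, 39−x} with 10 ≤ x ≤ 39−x ≤ 29 are chosen — 10 such pairs.
The remaining 6 elements (those with no distinct partner in range) can never complete a 39-sum, so the worst case takes all of them and one from each pair: 6 + 10 = 16.
The 17th integer has to be the second member of some pair, so 16 + 1 = 17.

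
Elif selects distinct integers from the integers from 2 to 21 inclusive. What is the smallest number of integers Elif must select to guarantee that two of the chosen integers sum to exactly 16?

15

Group the elements by complementary pair {x, 16−x}: {2,14}, {3,13}, {4,12}, …, giving 6 two-element pairs, the single value 8 (it cannot pair with itself since the integers are distinct), and 7 integers whose partner 16−x falls outside [2,21].
Treating each of those 14 groups as a pigeonhole, one can pick one integer per group — 14 integers — with no two summing to 16.
The 15th integer lands in an occupied pair, forcing a sum of 16.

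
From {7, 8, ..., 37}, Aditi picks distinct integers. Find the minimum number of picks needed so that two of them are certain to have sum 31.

23

Two chosen integers sum to 31 exactly when both halves of some pair {x, 31−x} with 7 ≤ x ≤ 31−x ≤ 24 are chosen — 9 such pairs.
The remaining 13 elements (those with no distinct partner in range) can never complete a 31-sum, so the worst case takes all of them and one from each pair: 13 + 9 = 22.
By pigeonhole, the 23rd integer has to be the second member of some pair, so 22 + 1 = 23.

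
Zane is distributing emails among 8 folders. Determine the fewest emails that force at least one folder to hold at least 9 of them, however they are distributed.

65

With 64 emails one could put exactly 8 in each of the 8 folders, and no folder would reach 9.
Pigeonhole: one more email must land in a folder that already has 8, giving it 9.
So 8 × 8 + 1 = 65 emails are required.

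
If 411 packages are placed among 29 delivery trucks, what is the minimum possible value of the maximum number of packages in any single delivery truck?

The 29 delivery trucks are the holes and the 411 packages are the pigeons.
If every delivery truck held at most 14 packages, the total would be at most 29 × 14 = 406, which is less than 411.
So some delivery truck holds at least ⌈411/29⌉ = 15 packages.

15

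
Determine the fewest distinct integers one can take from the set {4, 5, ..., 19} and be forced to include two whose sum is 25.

A set avoiding the sum 25 can contain at most one of each pair {x, 25−x}, plus the 2 elements whose complement lies outside the range.
The integers 4, …, 12 (9 of them) are such a set: any two sum to at least 4+5 = 9 and at most 11+12 = 23 < 25.
By the pigeonhole principle, any 10th integer completes one of the 7 pairs, so 10 choices force a sum of 25.

10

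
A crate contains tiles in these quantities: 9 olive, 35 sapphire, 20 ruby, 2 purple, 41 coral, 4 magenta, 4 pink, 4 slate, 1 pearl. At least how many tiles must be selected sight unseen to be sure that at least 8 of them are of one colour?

Put each drawn tile into a box by colour. The largest draw with every box below 8 takes min(count, 7) from each colour; colours with fewer than 7 contribute all they have.
Σ min(cᵢ, 7) = 7 + 7 + 7 + 2 + 7 + 4 + 4 + 4 + 1 = 43.
Draw number 43 + 1 = 44 must push one box to 8.

44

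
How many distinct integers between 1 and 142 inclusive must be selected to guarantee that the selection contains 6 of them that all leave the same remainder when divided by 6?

By pigeonhole, the 6 residue classes mod 6 are the pigeonholes.
With 30 integers one could put 5 in each residue class and have no class reach 6.
The 31st integer pushes some class to 6, so 6·5 + 1 = 31.

31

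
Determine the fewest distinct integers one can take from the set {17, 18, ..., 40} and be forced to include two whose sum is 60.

15

Two chosen integers sum to 60 exactly when both halves of some pair {x, 60−x} with 20 ≤ x ≤ 60−x ≤ 40 are chosen — 10 such pairs.
The remaining 4 elements (those with no distinct partner in range) can never complete a 60-sum, so the worst case takes all of them and one from each pair: 4 + 10 = 14.
Pigeonhole: the 15th integer has to be the second member of some pair, so 14 + 1 = 15.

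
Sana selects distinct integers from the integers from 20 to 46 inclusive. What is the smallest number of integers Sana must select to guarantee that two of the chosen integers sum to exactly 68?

A set avoiding the sum 68 can contain at most one of each pair {x, 68−x}, plus the 3 elements whose complement lies outside the range or equal to its own complement.
The integers 20, …, 34 (15 of them) are such a set: any two sum to at least 20+21 = 41 and at most 33+34 = 67 < 68.
Any 16th integer completes one of the 12 pairs, so 16 choices force a sum of 68.

16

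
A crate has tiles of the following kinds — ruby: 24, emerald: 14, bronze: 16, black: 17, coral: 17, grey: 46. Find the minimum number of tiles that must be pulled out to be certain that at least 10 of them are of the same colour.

Pigeonhole: the 6 colours are the holes; the tiles drawn are the pigeons.
To avoid 10 of any one colour, the worst case takes at most 9 of each colour.
That gives 9 + 9 + 9 + 9 + 9 + 9 = 54 tiles with no colour reaching 10.
The next tile forces some colour to 10, so 54 + 1 = 55.

55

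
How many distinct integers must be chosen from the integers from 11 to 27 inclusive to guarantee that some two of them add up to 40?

11

Group the elements by complementary pair {x, 40−x}: {13,27}, {14,26}, {15,25}, …, giving 7 two-element pairs, the single value 20 (it cannot pair with itself since the integers are distinct), and 2 integers whose partner 40−x falls outside [11,27].
By the pigeonhole principle, treating each of those 10 groups as a pigeonhole, one can pick one integer per group — 10 integers — with no two summing to 40.
The 11th integer lands in an occupied pair, forcing a sum of 40.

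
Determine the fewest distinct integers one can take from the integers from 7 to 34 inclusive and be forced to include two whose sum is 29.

Group the elements by complementary pair {x, 29−x}: {7,22}, {8,21}, {9,20}, …, giving 8 two-element pairs and 12 integers whose partner 29−x falls outside [7,34].
Treating each of those 20 groups as a pigeonhole, one can pick one integer per group — 20 integers — with no two summing to 29.
The 21st integer lands in an occupied pair, forcing a sum of 29.

21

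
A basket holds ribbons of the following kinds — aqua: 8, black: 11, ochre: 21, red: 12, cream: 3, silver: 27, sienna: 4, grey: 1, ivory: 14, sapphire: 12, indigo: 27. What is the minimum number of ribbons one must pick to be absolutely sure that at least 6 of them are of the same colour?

An adversary could hand out at most 5 ribbons per colour (cream, sienna, grey run out sooner): 5 + 5 + 5 + 5 + 3 + 5 + 4 + 1 + 5 + 5 + 5 = 48 ribbons and still no colour has 6.
One more ribbon lands in a colour already at 5, so 49 draws are enough and 48 are not.

49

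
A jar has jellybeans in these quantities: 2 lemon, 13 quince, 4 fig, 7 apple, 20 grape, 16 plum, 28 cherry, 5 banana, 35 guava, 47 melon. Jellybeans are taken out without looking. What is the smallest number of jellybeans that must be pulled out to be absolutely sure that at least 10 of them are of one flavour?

The 10 flavours are the holes; the jellybeans drawn are the pigeons.
To avoid 10 of any one flavour, the worst case takes at most 9 of each flavour, or every jellybean of a flavour that has fewer than 9.
That gives 2 + 9 + 4 + 7 + 9 + 9 + 9 + 5 + 9 + 9 = 72 jellybeans with no flavour reaching 10.
The next jellybean forces some flavour to 10, so 72 + 1 = 73.

73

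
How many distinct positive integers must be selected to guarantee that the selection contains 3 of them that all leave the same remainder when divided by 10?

The 10 residue classes mod 10 are the pigeonholes.
With 20 integers one could put 2 in each residue class and have no class reach 3.
The 21st integer pushes some class to 3, so 10·2 + 1 = 21.

21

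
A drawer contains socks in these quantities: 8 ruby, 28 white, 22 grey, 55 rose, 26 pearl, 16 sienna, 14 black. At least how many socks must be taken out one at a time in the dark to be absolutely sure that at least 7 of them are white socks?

In the worst case for collecting white socks, every non-white sock comes out first.
There are 8 + 22 + 55 + 26 + 16 + 14 = 141 non-white socks altogether.
After those, each further sock must be white, so 141 + 7 = 148 draws guarantee 7 white socks.

148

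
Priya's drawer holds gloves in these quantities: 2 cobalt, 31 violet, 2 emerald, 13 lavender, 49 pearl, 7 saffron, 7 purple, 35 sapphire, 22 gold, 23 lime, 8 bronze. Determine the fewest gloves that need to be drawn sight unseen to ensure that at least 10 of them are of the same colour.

81

An adversary could hand out at most 9 gloves per colour (5 colours run out sooner): 2 + 9 + 2 + 9 + 9 + 7 + 7 + 9 + 9 + 9 + 8 = 80 gloves and still no colour has 10.
By the pigeonhole principle, one more glove lands in a colour already at 9, so 81 draws are enough and 80 are not.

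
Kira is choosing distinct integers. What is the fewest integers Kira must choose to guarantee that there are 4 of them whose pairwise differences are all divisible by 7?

Integers whose pairwise differences are multiples of 7 are exactly those sharing a remainder mod 7. The 7 residue classes mod 7 are the pigeonholes.
With 21 integers one could put 3 in each residue class and have no class reach 4.
The 22nd integer pushes some class to 4, so 7·3 + 1 = 22.

22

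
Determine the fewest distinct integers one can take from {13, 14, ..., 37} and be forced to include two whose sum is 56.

Group the elements by complementary pair {x, 56−x}: {19,37}, {20,36}, {21,35}, …, giving 9 two-element pairs, the single value 28 (it cannot pair with itself since the integers are distinct), and 6 integers whose partner 56−x falls outside [13,37].
By the pigeonhole principle, treating each of those 16 groups as a pigeonhole, one can pick one integer per group — 16 integers — with no two summing to 56.
The 17th integer lands in an occupied pair, forcing a sum of 56.

17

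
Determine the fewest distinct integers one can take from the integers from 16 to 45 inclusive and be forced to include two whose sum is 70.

A set avoiding the sum 70 can contain at most one of each pair {x, 70−x}, plus the 10 elements whose complement lies outside the range or equal to its own complement.
The integers 16, …, 35 (20 of them) are such a set: any two sum to at least 16+17 = 33 and at most 34+35 = 69 < 70.
Any 21st integer completes one of the 10 pairs, so 21 choices force a sum of 70.

21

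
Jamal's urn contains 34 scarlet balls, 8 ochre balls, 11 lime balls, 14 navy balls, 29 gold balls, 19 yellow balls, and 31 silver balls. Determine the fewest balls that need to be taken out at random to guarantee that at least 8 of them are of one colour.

An adversary could hand out at most 7 balls per colour: 7 + 7 + 7 + 7 + 7 + 7 + 7 = 49 balls and still no colour has 8.
By the pigeonhole principle, one more ball lands in a colour already at 7, so 50 draws are enough and 49 are not.

50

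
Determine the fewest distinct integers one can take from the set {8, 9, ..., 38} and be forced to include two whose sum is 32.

24

Two chosen integers sum to 32 exactly when both halves of some pair {x, 32−x} with 8 ≤ x ≤ 32−x ≤ 24 are chosen — 8 such pairs.
The remaining 15 elements (those with no distinct partner in range) can never complete a 32-sum, so the worst case takes all of them and one from each pair: 15 + 8 = 23.
The 24th integer has to be the second member of some pair, so 23 + 1 = 24.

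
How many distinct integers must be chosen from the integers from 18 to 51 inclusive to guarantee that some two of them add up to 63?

21

A set avoiding the sum 63 can contain at most one of each pair {x, 63−x}, plus the 6 elements whose complement lies outside the range.
The integers 32, …, 51 (20 of them) are such a set: any two sum to at least 32+33 = 65 > 63.
By the pigeonhole principle, any 21st integer completes one of the 14 pairs, so 21 choices force a sum of 63.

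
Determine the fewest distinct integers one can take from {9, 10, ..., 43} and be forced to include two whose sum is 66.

A set avoiding the sum 66 can contain at most one of each pair {x, 66−x}, plus the 15 elements whose complement lies outside the range or equal to its own complement.
The integers 9, …, 33 (25 of them) are such a set: any two sum to at least 9+10 = 19 and at most 32+33 = 65 < 66.
Any 26th integer completes one of the 10 pairs, so 26 choices force a sum of 66.

26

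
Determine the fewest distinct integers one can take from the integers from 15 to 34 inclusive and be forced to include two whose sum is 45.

Group the elements by complementary pair {x, 45−x}: {15,30}, {16,29}, {17,28}, …, giving 8 two-element pairs and 4 integers whose partner 45−x falls outside [15,34].
Treating each of those 12 groups as a pigeonhole, one can pick one integer per group — 12 integers — with no two summing to 45.
The 13th integer lands in an occupied pair, forcing a sum of 45.

13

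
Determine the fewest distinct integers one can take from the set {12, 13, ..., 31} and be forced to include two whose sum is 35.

Two chosen integers sum to 35 exactly when both halves of some pair {x, 35−x} with 12 ≤ x ≤ 35−x ≤ 23 are chosen — 6 such pairs.
The remaining 8 elements (those with no distinct partner in range) can never complete a 35-sum, so the worst case takes all of them and one from each pair: 8 + 6 = 14.
The 15th integer has to be the second member of some pair, so 14 + 1 = 15.

15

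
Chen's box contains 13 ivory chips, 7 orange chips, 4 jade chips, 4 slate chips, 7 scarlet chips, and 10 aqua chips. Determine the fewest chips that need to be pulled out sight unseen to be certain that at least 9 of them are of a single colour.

Put each drawn chip into a box by colour. The largest draw with every box below 9 takes min(count, 8) from each colour; colours with fewer than 8 contribute all they have.
Σ min(cᵢ, 8) = 8 + 7 + 4 + 4 + 7 + 8 = 38.
Draw number 38 + 1 = 39 must push one box to 9.

39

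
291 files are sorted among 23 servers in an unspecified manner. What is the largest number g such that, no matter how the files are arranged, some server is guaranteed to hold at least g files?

The 23 servers are the holes and the 291 files are the pigeons.
If every server held at most 12 files, the total would be at most 23 × 12 = 276, which is less than 291.
So some server holds at least ⌈291/23⌉ = 13 files.

13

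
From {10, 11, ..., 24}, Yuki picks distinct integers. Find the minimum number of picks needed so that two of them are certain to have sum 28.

12

Two chosen integers sum to 28 exactly when both halves of some pair {x, 28−x} with 10 ≤ x ≤ 28−x ≤ 18 are chosen — 4 such pairs.
The remaining 7 elements (those with no distinct partner in range) can never complete a 28-sum, so the worst case takes all of them and one from each pair: 7 + 4 = 11.
Pigeonhole: the 12th integer has to be the second member of some pair, so 11 + 1 = 12.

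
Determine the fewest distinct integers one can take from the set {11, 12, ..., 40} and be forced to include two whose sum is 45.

Group the elements by complementary pair {x, 45−x}: {11,34}, {12,33}, {13,32}, …, giving 12 two-element pairs and 6 integers whose partner 45−x falls outside [11,40].
Treating each of those 18 groups as a pigeonhole, one can pick one integer per group — 18 integers — with no two summing to 45.
The 19th integer lands in an occupied pair, forcing a sum of 45.

19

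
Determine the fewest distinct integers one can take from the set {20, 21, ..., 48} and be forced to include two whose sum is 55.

22

A set avoiding the sum 55 can contain at most one of each pair {x, 55−x}, plus the 13 elements whose complement lies outside the range.
The integers 28, …, 48 (21 of them) are such a set: any two sum to at least 28+29 = 57 > 55.
By pigeonhole, any 22nd integer completes one of the 8 pairs, so 22 choices force a sum of 55.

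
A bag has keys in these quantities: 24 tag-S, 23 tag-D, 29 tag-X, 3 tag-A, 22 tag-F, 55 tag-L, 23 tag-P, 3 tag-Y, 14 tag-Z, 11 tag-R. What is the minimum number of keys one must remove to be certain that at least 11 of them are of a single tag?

Pigeonhole: put each drawn key into a box by tag. The largest draw with every box below 11 takes min(count, 10) from each tag; tags with fewer than 10 contribute all they have.
Σ min(cᵢ, 10) = 10 + 10 + 10 + 3 + 10 + 10 + 10 + 3 + 10 + 10 = 86.
Draw number 86 + 1 = 87 must push one box to 11.

87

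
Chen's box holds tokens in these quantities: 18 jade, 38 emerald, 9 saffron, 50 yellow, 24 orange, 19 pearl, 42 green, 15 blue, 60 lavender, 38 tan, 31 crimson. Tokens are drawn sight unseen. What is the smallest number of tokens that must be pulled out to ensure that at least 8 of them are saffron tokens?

343

In the worst case for collecting saffron tokens, every non-saffron token comes out first.
There are 18 + 38 + 50 + 24 + 19 + 42 + 15 + 60 + 38 + 31 = 335 non-saffron tokens altogether.
After those, each further token must be saffron, so 335 + 8 = 343 draws guarantee 8 saffron tokens.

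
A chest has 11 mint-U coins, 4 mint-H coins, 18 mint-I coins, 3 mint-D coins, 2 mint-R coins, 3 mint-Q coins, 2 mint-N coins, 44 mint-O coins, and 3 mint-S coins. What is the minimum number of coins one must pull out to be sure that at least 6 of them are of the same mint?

33

Put each drawn coin into a box by mint. The largest draw with every box below 6 takes min(count, 5) from each mint; mints with fewer than 5 contribute all they have.
Σ min(cᵢ, 5) = 5 + 4 + 5 + 3 + 2 + 3 + 2 + 5 + 3 = 32.
Draw number 32 + 1 = 33 must push one box to 6.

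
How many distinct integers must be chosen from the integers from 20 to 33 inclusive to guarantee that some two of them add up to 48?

11

Group the elements by complementary pair {x, 48−x}: {20,28}, {21,27}, {22,26}, …, giving 4 two-element pairs, the single value 24 (it cannot pair with itself since the integers are distinct), and 5 integers whose partner 48−x falls outside [20,33].
Treating each of those 10 groups as a pigeonhole, one can pick one integer per group — 10 integers — with no two summing to 48.
The 11th integer lands in an occupied pair, forcing a sum of 48.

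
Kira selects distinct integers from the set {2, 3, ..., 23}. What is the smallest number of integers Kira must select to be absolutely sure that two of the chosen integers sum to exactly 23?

13

Two chosen integers sum to 23 exactly when both halves of some pair {x, 23−x} with 2 ≤ x ≤ 23−x ≤ 21 are chosen — 10 such pairs.
The remaining 2 elements (those with no distinct partner in range) can never complete a 23-sum, so the worst case takes all of them and one from each pair: 2 + 10 = 12.
The 13th integer has to be the second member of some pair, so 12 + 1 = 13.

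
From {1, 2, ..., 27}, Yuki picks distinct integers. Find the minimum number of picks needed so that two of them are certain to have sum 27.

A set avoiding the sum 27 can contain at most one of each pair {x, 27−x}, plus the 1 element whose complement lies outside the range.
The integers 14, …, 27 (14 of them) are such a set: any two sum to at least 14+15 = 29 > 27.
Pigeonhole: any 15th integer completes one of the 13 pairs, so 15 choices force a sum of 27.

15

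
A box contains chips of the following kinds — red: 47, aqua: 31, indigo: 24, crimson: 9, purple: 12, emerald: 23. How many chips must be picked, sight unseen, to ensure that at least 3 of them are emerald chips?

126

In the worst case for collecting emerald chips, every non-emerald chip comes out first.
There are 47 + 31 + 24 + 9 + 12 = 123 non-emerald chips altogether.
After those, each further chip must be emerald, so 123 + 3 = 126 draws guarantee 3 emerald chips.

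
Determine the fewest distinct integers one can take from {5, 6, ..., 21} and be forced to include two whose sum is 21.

12

Two chosen integers sum to 21 exactly when both halves of some pair {x, 21−x} with 5 ≤ x ≤ 21−x ≤ 16 are chosen — 6 such pairs.
The remaining 5 elements (those with no distinct partner in range) can never complete a 21-sum, so the worst case takes all of them and one from each pair: 5 + 6 = 11.
Pigeonhole: the 12th integer has to be the second member of some pair, so 11 + 1 = 12.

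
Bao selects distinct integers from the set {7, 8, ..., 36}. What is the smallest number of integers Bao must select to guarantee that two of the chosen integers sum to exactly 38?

Two chosen integers sum to 38 exactly when both halves of some pair {x, 38−x} with 7 ≤ x ≤ 38−x ≤ 31 are chosen — 12 such pairs.
The remaining 6 elements (those with no distinct partner in range) can never complete a 38-sum, so the worst case takes all of them and one from each pair: 6 + 12 = 18.
The 19th integer has to be the second member of some pair, so 18 + 1 = 19.

19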